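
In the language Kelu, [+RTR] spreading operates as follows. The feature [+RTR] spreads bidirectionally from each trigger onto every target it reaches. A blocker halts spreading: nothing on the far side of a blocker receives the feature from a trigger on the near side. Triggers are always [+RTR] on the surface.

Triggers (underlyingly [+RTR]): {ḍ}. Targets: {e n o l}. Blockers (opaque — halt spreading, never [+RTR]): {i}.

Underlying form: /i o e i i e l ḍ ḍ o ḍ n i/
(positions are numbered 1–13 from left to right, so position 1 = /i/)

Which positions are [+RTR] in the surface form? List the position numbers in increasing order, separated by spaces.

From /ḍ/ at 8 rightward: 9 /ḍ/ is itself a trigger — this domain ends here.
From /ḍ/ at 8 leftward: 7 /l/ → [+RTR]; 6 /e/ → [+RTR]; 5 /i/ blocks.
From /ḍ/ at 9 rightward: 10 /o/ → [+RTR]; 11 /ḍ/ is itself a trigger — this domain ends here.
From /ḍ/ at 9 leftward: 8 /ḍ/ is itself a trigger — this domain ends here.
From /ḍ/ at 11 rightward: 12 /n/ → [+RTR]; 13 /i/ blocks.
From /ḍ/ at 11 leftward: 10 /o/ → [+RTR]; 9 /ḍ/ is itself a trigger — this domain ends here.
Targets with no active source: positions 2 3 stay [-emphatic].

6 7 8 9 10 11 12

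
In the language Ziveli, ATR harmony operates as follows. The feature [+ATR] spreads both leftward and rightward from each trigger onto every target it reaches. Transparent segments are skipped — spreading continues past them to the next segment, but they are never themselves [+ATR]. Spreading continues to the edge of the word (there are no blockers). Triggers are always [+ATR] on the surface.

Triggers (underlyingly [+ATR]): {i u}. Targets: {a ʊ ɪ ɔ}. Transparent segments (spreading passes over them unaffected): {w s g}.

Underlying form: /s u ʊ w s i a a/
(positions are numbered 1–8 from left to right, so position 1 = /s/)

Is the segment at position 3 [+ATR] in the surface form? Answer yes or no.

yes

From /u/ at 2 rightward: 3 /ʊ/ → [+ATR]; 4 /w/ transparent; 5 /s/ transparent; 6 /i/ is itself a trigger — this domain ends here.
From /u/ at 2 leftward: 1 /s/ transparent; word edge.
From /i/ at 6 rightward: 7 /a/ → [+ATR]; 8 /a/ → [+ATR]; word edge.
From /i/ at 6 leftward: 5 /s/ transparent; 4 /w/ transparent; 3 /ʊ/ → [+ATR]; 2 /u/ is itself a trigger — this domain ends here.
[+ATR] positions on the surface: 2 3 6 7 8.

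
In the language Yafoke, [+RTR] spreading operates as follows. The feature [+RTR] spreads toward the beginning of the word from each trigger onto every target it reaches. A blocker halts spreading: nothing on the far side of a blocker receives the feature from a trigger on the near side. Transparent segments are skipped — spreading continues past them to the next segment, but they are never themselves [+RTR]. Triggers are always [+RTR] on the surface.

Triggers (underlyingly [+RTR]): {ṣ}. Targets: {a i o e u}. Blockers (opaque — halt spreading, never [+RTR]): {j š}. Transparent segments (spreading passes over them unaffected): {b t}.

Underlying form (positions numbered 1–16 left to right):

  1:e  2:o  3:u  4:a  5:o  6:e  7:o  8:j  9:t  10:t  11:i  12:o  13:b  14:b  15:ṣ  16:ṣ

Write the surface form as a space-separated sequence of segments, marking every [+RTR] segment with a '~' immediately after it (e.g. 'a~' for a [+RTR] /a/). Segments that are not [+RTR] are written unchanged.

From /ṣ/ at 15 leftward: 14 /b/ transparent; 13 /b/ transparent; 12 /o/ → [+RTR]; 11 /i/ → [+RTR]; 10 /t/ transparent; 9 /t/ transparent; 8 /j/ blocks.
From /ṣ/ at 16 leftward: 15 /ṣ/ is itself a trigger — this domain ends here.
Targets with no active source: positions 1 2 3 4 5 6 7 stay [-emphatic].
[+RTR] positions on the surface: 11 12 15 16.

e o u a o e o j t t i~ o~ b b ṣ~ ṣ~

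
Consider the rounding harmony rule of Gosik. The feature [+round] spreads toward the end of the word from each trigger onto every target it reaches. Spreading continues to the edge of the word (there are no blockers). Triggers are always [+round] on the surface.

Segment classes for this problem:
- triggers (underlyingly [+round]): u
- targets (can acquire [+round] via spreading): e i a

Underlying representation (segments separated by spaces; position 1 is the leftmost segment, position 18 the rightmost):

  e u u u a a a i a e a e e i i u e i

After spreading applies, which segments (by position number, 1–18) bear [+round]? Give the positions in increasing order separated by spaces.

From /u/ at 2 rightward: 3 /u/ is itself a trigger — this domain ends here.
From /u/ at 3 rightward: 4 /u/ is itself a trigger — this domain ends here.
From /u/ at 4 rightward: 5 /a/ → [+round]; 6 /a/ → [+round]; 7 /a/ → [+round]; 8 /i/ → [+round]; 9 /a/ → [+round]; 10 /e/ → [+round]; 11 /a/ → [+round]; 12 /e/ → [+round]; 13 /e/ → [+round]; 14 /i/ → [+round]; 15 /i/ → [+round]; 16 /u/ is itself a trigger — this domain ends here.
From /u/ at 16 rightward: 17 /e/ → [+round]; 18 /i/ → [+round]; word edge.
Target with no active source: position 1 stays [-round].

2 3 4 5 6 7 8 9 10 11 12 13 14 15 16 17 18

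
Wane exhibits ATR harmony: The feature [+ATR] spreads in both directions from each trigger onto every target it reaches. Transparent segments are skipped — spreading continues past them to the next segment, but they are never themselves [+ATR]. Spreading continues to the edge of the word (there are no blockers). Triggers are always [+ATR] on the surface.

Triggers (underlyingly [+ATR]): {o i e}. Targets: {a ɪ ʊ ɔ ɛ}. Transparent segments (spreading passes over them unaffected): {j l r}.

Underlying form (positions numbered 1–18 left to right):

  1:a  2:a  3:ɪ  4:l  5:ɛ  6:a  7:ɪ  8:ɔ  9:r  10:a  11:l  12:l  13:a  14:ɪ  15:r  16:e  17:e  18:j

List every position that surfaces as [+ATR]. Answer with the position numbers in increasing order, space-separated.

From /e/ at 16 rightward: 17 /e/ is itself a trigger — this domain ends here.
From /e/ at 16 leftward: 15 /r/ transparent; 14 /ɪ/ → [+ATR]; 13 /a/ → [+ATR]; 12 /l/ transparent; 11 /l/ transparent; 10 /a/ → [+ATR]; 9 /r/ transparent; 8 /ɔ/ → [+ATR]; 7 /ɪ/ → [+ATR]; 6 /a/ → [+ATR]; 5 /ɛ/ → [+ATR]; 4 /l/ transparent; 3 /ɪ/ → [+ATR]; 2 /a/ → [+ATR]; 1 /a/ → [+ATR]; word edge.
From /e/ at 17 rightward: 18 /j/ transparent; word edge.
From /e/ at 17 leftward: 16 /e/ is itself a trigger — this domain ends here.

1 2 3 5 6 7 8 10 13 14 16 17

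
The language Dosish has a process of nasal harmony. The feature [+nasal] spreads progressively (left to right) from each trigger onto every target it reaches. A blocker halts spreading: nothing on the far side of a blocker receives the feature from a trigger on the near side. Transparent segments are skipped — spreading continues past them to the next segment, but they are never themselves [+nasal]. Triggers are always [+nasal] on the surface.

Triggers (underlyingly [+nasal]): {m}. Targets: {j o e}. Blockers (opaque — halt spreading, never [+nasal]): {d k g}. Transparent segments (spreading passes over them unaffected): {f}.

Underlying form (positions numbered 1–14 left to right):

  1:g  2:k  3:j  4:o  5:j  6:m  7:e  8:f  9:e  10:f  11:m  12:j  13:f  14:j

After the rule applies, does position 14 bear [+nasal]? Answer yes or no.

From /m/ at 6 rightward: 7 /e/ → [+nasal]; 8 /f/ transparent; 9 /e/ → [+nasal]; 10 /f/ transparent; 11 /m/ is itself a trigger — this domain ends here.
From /m/ at 11 rightward: 12 /j/ → [+nasal]; 13 /f/ transparent; 14 /j/ → [+nasal]; word edge.
Targets with no active source: positions 3 4 5 stay [-nasal].
[+nasal] positions on the surface: 6 7 9 11 12 14.

yes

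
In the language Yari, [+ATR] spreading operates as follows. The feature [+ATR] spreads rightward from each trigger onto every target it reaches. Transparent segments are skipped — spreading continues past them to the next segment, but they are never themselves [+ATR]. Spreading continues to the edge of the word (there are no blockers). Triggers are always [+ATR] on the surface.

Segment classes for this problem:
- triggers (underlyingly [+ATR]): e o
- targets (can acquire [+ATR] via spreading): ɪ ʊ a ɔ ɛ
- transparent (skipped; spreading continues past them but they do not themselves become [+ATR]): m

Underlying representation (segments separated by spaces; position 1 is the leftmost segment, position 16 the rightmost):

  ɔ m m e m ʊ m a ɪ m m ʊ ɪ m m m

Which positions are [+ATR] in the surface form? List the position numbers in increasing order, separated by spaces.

4 6 8 9 12 13

From /e/ at 4 rightward: 5 /m/ transparent; 6 /ʊ/ → [+ATR]; 7 /m/ transparent; 8 /a/ → [+ATR]; 9 /ɪ/ → [+ATR]; 10 /m/ transparent; 11 /m/ transparent; 12 /ʊ/ → [+ATR]; 13 /ɪ/ → [+ATR]; 14 /m/ transparent; 15 /m/ transparent; 16 /m/ transparent; word edge.
Target with no active source: position 1 stays [-ATR].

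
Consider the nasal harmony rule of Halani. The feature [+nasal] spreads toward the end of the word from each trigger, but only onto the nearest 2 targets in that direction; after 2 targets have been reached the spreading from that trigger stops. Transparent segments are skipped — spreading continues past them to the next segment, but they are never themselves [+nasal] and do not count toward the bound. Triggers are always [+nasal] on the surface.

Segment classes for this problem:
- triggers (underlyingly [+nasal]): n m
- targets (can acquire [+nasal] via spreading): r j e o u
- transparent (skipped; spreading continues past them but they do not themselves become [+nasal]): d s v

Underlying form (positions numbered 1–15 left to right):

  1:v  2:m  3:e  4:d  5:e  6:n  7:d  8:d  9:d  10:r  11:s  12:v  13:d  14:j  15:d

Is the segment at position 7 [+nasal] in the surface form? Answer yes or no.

From /m/ at 2 rightward: 3 /e/ → [+nasal]; 4 /d/ transparent; 5 /e/ → [+nasal]; bound reached.
From /n/ at 6 rightward: 7 /d/ transparent; 8 /d/ transparent; 9 /d/ transparent; 10 /r/ → [+nasal]; 11 /s/ transparent; 12 /v/ transparent; 13 /d/ transparent; 14 /j/ → [+nasal]; bound reached.
[+nasal] positions on the surface: 2 3 5 6 10 14.

no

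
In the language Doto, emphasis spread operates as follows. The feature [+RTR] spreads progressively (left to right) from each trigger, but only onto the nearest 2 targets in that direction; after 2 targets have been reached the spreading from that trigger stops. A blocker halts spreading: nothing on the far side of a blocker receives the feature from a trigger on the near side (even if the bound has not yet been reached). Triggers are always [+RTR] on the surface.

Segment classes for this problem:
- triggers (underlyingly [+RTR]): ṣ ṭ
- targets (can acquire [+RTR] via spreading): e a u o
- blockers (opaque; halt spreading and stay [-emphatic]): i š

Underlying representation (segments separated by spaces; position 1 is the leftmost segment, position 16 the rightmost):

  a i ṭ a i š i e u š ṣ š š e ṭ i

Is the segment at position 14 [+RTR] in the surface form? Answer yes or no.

no

From /ṭ/ at 3 rightward: 4 /a/ → [+RTR]; 5 /i/ blocks.
From /ṣ/ at 11 rightward: 12 /š/ blocks.
From /ṭ/ at 15 rightward: 16 /i/ blocks.
Targets with no active source: positions 1 8 9 14 stay [-emphatic].
[+RTR] positions on the surface: 3 4 11 15.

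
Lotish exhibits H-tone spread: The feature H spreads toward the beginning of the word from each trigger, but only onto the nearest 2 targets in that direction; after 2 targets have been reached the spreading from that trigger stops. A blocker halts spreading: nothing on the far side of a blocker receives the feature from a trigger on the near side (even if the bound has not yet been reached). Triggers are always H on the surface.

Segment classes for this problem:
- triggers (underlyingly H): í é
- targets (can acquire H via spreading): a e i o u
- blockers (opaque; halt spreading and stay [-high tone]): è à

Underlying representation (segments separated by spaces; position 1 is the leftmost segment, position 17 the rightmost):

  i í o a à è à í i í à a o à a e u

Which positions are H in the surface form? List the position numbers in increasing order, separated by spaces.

1 2 8 9 10

From /í/ at 2 leftward: 1 /i/ → H; word edge.
From /í/ at 8 leftward: 7 /à/ blocks.
From /í/ at 10 leftward: 9 /i/ → H; 8 /í/ is itself a trigger — this domain ends here.
Targets with no active source: positions 3 4 12 13 15 16 17 stay [-high tone].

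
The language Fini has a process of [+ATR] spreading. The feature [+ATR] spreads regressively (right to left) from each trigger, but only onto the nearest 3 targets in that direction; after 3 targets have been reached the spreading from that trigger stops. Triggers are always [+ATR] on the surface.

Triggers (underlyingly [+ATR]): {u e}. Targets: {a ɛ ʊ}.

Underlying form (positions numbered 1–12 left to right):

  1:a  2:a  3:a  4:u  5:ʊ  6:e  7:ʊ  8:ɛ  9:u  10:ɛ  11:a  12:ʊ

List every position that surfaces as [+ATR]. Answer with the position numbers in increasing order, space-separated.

1 2 3 4 5 6 7 8 9

From /u/ at 4 leftward: 3 /a/ → [+ATR]; 2 /a/ → [+ATR]; 1 /a/ → [+ATR]; bound reached.
From /e/ at 6 leftward: 5 /ʊ/ → [+ATR]; 4 /u/ is itself a trigger — this domain ends here.
From /u/ at 9 leftward: 8 /ɛ/ → [+ATR]; 7 /ʊ/ → [+ATR]; 6 /e/ is itself a trigger — this domain ends here.
Targets with no active source: positions 10 11 12 stay [-ATR].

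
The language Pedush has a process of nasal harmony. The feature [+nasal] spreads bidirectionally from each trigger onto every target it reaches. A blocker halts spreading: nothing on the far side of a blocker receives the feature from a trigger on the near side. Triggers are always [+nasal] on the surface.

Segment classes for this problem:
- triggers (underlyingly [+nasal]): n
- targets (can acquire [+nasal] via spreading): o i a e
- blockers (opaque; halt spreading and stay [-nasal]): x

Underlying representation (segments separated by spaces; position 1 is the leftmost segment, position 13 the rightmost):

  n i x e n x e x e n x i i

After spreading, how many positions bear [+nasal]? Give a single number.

From /n/ at 1 rightward: 2 /i/ → [+nasal]; 3 /x/ blocks.
From /n/ at 1 leftward: word edge.
From /n/ at 5 rightward: 6 /x/ blocks.
From /n/ at 5 leftward: 4 /e/ → [+nasal]; 3 /x/ blocks.
From /n/ at 10 rightward: 11 /x/ blocks.
From /n/ at 10 leftward: 9 /e/ → [+nasal]; 8 /x/ blocks.
Targets with no active source: positions 7 12 13 stay [-nasal].
[+nasal] positions on the surface: 1 2 4 5 9 10.

6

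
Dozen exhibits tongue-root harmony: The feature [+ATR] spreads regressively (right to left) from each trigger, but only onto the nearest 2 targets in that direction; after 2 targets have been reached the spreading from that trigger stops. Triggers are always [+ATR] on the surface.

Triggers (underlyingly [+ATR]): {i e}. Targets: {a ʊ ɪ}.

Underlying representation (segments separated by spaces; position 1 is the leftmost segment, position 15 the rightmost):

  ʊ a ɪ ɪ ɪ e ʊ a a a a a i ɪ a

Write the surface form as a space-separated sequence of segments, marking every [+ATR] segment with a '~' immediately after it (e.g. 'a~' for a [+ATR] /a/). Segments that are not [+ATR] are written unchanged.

ʊ a ɪ ɪ~ ɪ~ e~ ʊ a a a a~ a~ i~ ɪ a

From /e/ at 6 leftward: 5 /ɪ/ → [+ATR]; 4 /ɪ/ → [+ATR]; bound reached.
From /i/ at 13 leftward: 12 /a/ → [+ATR]; 11 /a/ → [+ATR]; bound reached.
Targets with no active source: positions 1 2 3 7 8 9 10 14 15 stay [-ATR].
[+ATR] positions on the surface: 4 5 6 11 12 13.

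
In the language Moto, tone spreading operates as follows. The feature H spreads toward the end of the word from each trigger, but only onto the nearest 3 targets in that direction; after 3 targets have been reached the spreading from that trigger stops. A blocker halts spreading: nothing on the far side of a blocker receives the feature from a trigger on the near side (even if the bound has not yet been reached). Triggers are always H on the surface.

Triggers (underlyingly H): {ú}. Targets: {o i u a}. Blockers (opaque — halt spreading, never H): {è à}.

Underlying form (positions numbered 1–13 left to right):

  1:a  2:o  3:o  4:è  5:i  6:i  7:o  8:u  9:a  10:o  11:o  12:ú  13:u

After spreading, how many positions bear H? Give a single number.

From /ú/ at 12 rightward: 13 /u/ → H; word edge.
Targets with no active source: positions 1 2 3 5 6 7 8 9 10 11 stay [-high tone].
H positions on the surface: 12 13.

2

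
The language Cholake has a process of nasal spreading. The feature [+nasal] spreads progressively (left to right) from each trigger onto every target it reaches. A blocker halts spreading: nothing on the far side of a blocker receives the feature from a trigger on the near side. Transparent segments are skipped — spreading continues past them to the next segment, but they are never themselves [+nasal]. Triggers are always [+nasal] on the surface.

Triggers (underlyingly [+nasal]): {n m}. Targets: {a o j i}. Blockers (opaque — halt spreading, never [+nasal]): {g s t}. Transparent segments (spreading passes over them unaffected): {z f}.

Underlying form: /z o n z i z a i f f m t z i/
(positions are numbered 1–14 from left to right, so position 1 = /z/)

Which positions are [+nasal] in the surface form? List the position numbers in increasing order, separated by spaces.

3 5 7 8 11

From /n/ at 3 rightward: 4 /z/ transparent; 5 /i/ → [+nasal]; 6 /z/ transparent; 7 /a/ → [+nasal]; 8 /i/ → [+nasal]; 9 /f/ transparent; 10 /f/ transparent; 11 /m/ is itself a trigger — this domain ends here.
From /m/ at 11 rightward: 12 /t/ blocks.
Targets with no active source: positions 2 14 stay [-nasal].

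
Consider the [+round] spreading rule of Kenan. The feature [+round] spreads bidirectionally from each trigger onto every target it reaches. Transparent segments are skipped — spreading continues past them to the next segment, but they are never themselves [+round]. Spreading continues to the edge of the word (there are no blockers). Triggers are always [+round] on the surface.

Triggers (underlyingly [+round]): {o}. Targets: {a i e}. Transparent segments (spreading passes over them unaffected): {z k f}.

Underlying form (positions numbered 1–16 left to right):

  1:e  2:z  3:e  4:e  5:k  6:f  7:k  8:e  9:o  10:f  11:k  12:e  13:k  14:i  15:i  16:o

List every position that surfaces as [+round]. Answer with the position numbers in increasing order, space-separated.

From /o/ at 9 rightward: 10 /f/ transparent; 11 /k/ transparent; 12 /e/ → [+round]; 13 /k/ transparent; 14 /i/ → [+round]; 15 /i/ → [+round]; 16 /o/ is itself a trigger — this domain ends here.
From /o/ at 9 leftward: 8 /e/ → [+round]; 7 /k/ transparent; 6 /f/ transparent; 5 /k/ transparent; 4 /e/ → [+round]; 3 /e/ → [+round]; 2 /z/ transparent; 1 /e/ → [+round]; word edge.
From /o/ at 16 rightward: word edge.
From /o/ at 16 leftward: 15 /i/ → [+round]; 14 /i/ → [+round]; 13 /k/ transparent; 12 /e/ → [+round]; 11 /k/ transparent; 10 /f/ transparent; 9 /o/ is itself a trigger — this domain ends here.

1 3 4 8 9 12 14 15 16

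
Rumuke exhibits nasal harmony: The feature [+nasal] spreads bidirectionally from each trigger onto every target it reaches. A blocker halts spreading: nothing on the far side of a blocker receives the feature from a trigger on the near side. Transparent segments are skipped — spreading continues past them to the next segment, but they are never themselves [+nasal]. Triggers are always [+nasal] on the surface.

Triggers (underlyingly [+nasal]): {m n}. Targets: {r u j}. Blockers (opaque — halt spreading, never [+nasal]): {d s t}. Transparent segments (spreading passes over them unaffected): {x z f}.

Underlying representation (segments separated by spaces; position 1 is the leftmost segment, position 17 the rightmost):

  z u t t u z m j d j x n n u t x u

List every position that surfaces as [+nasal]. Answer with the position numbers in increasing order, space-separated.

5 7 8 10 12 13 14

From /m/ at 7 rightward: 8 /j/ → [+nasal]; 9 /d/ blocks.
From /m/ at 7 leftward: 6 /z/ transparent; 5 /u/ → [+nasal]; 4 /t/ blocks.
From /n/ at 12 rightward: 13 /n/ is itself a trigger — this domain ends here.
From /n/ at 12 leftward: 11 /x/ transparent; 10 /j/ → [+nasal]; 9 /d/ blocks.
From /n/ at 13 rightward: 14 /u/ → [+nasal]; 15 /t/ blocks.
From /n/ at 13 leftward: 12 /n/ is itself a trigger — this domain ends here.
Targets with no active source: positions 2 17 stay [-nasal].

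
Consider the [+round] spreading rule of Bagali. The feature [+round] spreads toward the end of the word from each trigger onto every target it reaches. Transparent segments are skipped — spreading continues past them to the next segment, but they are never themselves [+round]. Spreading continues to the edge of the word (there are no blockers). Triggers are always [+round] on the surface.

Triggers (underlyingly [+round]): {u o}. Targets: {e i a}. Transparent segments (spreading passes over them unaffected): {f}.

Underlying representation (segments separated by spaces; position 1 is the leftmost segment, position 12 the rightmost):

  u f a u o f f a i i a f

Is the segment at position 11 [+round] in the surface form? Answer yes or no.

yes

From /u/ at 1 rightward: 2 /f/ transparent; 3 /a/ → [+round]; 4 /u/ is itself a trigger — this domain ends here.
From /u/ at 4 rightward: 5 /o/ is itself a trigger — this domain ends here.
From /o/ at 5 rightward: 6 /f/ transparent; 7 /f/ transparent; 8 /a/ → [+round]; 9 /i/ → [+round]; 10 /i/ → [+round]; 11 /a/ → [+round]; 12 /f/ transparent; word edge.
[+round] positions on the surface: 1 3 4 5 8 9 10 11.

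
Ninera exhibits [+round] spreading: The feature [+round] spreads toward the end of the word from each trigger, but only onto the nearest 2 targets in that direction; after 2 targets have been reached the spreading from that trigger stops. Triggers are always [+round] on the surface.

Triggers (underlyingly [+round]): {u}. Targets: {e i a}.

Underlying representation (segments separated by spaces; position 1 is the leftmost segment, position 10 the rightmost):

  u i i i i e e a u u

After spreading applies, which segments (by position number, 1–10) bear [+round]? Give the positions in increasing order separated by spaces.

1 2 3 9 10

From /u/ at 1 rightward: 2 /i/ → [+round]; 3 /i/ → [+round]; bound reached.
From /u/ at 9 rightward: 10 /u/ is itself a trigger — this domain ends here.
From /u/ at 10 rightward: word edge.
Targets with no active source: positions 4 5 6 7 8 stay [-round].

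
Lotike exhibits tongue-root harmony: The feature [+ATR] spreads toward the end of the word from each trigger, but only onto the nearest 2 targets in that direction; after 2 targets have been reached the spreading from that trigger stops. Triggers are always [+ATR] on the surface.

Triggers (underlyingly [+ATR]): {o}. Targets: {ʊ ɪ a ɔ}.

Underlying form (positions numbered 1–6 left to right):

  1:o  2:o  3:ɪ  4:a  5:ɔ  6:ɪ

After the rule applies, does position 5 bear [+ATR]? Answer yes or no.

no

From /o/ at 1 rightward: 2 /o/ is itself a trigger — this domain ends here.
From /o/ at 2 rightward: 3 /ɪ/ → [+ATR]; 4 /a/ → [+ATR]; bound reached.
Targets with no active source: positions 5 6 stay [-ATR].
[+ATR] positions on the surface: 1 2 3 4.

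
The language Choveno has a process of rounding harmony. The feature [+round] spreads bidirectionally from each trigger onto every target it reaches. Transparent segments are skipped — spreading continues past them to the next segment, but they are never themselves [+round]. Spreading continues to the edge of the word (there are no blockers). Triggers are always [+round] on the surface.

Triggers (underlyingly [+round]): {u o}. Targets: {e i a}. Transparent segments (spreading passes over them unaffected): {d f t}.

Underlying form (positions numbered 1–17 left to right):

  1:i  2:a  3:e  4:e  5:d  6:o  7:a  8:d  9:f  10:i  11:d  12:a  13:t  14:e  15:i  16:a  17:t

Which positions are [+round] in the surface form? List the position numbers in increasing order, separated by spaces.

1 2 3 4 6 7 10 12 14 15 16

From /o/ at 6 rightward: 7 /a/ → [+round]; 8 /d/ transparent; 9 /f/ transparent; 10 /i/ → [+round]; 11 /d/ transparent; 12 /a/ → [+round]; 13 /t/ transparent; 14 /e/ → [+round]; 15 /i/ → [+round]; 16 /a/ → [+round]; 17 /t/ transparent; word edge.
From /o/ at 6 leftward: 5 /d/ transparent; 4 /e/ → [+round]; 3 /e/ → [+round]; 2 /a/ → [+round]; 1 /i/ → [+round]; word edge.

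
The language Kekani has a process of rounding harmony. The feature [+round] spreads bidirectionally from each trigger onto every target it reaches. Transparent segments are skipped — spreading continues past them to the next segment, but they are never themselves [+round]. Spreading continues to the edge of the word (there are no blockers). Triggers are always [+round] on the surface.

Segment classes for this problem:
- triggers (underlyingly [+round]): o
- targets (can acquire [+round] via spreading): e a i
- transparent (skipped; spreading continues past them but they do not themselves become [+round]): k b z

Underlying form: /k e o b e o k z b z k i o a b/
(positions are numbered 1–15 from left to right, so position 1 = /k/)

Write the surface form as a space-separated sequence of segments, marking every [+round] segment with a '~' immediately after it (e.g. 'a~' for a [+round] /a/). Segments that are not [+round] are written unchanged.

k e~ o~ b e~ o~ k z b z k i~ o~ a~ b

From /o/ at 3 rightward: 4 /b/ transparent; 5 /e/ → [+round]; 6 /o/ is itself a trigger — this domain ends here.
From /o/ at 3 leftward: 2 /e/ → [+round]; 1 /k/ transparent; word edge.
From /o/ at 6 rightward: 7 /k/ transparent; 8 /z/ transparent; 9 /b/ transparent; 10 /z/ transparent; 11 /k/ transparent; 12 /i/ → [+round]; 13 /o/ is itself a trigger — this domain ends here.
From /o/ at 6 leftward: 5 /e/ → [+round]; 4 /b/ transparent; 3 /o/ is itself a trigger — this domain ends here.
From /o/ at 13 rightward: 14 /a/ → [+round]; 15 /b/ transparent; word edge.
From /o/ at 13 leftward: 12 /i/ → [+round]; 11 /k/ transparent; 10 /z/ transparent; 9 /b/ transparent; 8 /z/ transparent; 7 /k/ transparent; 6 /o/ is itself a trigger — this domain ends here.
[+round] positions on the surface: 2 3 5 6 12 13 14.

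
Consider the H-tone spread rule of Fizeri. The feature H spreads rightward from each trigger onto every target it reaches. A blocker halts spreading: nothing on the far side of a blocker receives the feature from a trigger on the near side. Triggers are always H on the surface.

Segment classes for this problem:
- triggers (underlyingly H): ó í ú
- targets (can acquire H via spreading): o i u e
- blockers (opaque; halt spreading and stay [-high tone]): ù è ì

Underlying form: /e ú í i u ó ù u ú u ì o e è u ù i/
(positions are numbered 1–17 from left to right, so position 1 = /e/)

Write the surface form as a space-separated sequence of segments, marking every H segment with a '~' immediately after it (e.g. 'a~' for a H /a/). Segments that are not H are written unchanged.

From /ú/ at 2 rightward: 3 /í/ is itself a trigger — this domain ends here.
From /í/ at 3 rightward: 4 /i/ → H; 5 /u/ → H; 6 /ó/ is itself a trigger — this domain ends here.
From /ó/ at 6 rightward: 7 /ù/ blocks.
From /ú/ at 9 rightward: 10 /u/ → H; 11 /ì/ blocks.
Targets with no active source: positions 1 8 12 13 15 17 stay [-high tone].
H positions on the surface: 2 3 4 5 6 9 10.

e ú~ í~ i~ u~ ó~ ù u ú~ u~ ì o e è u ù i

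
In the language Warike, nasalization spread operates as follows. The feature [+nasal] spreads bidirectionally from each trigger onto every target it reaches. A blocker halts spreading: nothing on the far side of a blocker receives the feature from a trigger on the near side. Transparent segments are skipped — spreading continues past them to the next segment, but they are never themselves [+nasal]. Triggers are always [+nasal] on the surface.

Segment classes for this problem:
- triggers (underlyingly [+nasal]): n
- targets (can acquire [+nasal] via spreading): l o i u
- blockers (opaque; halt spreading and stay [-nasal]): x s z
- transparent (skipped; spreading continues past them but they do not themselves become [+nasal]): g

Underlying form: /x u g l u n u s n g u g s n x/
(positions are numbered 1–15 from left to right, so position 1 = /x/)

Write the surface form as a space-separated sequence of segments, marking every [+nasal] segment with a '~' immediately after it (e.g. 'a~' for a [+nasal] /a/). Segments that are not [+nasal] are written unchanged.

From /n/ at 6 rightward: 7 /u/ → [+nasal]; 8 /s/ blocks.
From /n/ at 6 leftward: 5 /u/ → [+nasal]; 4 /l/ → [+nasal]; 3 /g/ transparent; 2 /u/ → [+nasal]; 1 /x/ blocks.
From /n/ at 9 rightward: 10 /g/ transparent; 11 /u/ → [+nasal]; 12 /g/ transparent; 13 /s/ blocks.
From /n/ at 9 leftward: 8 /s/ blocks.
From /n/ at 14 rightward: 15 /x/ blocks.
From /n/ at 14 leftward: 13 /s/ blocks.
[+nasal] positions on the surface: 2 4 5 6 7 9 11 14.

x u~ g l~ u~ n~ u~ s n~ g u~ g s n~ x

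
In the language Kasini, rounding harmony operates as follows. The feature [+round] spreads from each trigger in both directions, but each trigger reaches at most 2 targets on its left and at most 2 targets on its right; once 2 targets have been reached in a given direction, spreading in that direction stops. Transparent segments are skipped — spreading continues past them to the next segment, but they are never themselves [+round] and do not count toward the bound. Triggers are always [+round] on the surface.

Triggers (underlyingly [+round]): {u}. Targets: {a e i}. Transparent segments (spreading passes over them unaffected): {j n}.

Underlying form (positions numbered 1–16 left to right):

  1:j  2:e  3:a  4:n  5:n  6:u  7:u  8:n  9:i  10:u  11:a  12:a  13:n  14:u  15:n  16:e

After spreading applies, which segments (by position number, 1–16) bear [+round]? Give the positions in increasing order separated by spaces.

From /u/ at 6 rightward: 7 /u/ is itself a trigger — this domain ends here.
From /u/ at 6 leftward: 5 /n/ transparent; 4 /n/ transparent; 3 /a/ → [+round]; 2 /e/ → [+round]; bound reached.
From /u/ at 7 rightward: 8 /n/ transparent; 9 /i/ → [+round]; 10 /u/ is itself a trigger — this domain ends here.
From /u/ at 7 leftward: 6 /u/ is itself a trigger — this domain ends here.
From /u/ at 10 rightward: 11 /a/ → [+round]; 12 /a/ → [+round]; bound reached.
From /u/ at 10 leftward: 9 /i/ → [+round]; 8 /n/ transparent; 7 /u/ is itself a trigger — this domain ends here.
From /u/ at 14 rightward: 15 /n/ transparent; 16 /e/ → [+round]; word edge.
From /u/ at 14 leftward: 13 /n/ transparent; 12 /a/ → [+round]; 11 /a/ → [+round]; bound reached.

2 3 6 7 9 10 11 12 14 16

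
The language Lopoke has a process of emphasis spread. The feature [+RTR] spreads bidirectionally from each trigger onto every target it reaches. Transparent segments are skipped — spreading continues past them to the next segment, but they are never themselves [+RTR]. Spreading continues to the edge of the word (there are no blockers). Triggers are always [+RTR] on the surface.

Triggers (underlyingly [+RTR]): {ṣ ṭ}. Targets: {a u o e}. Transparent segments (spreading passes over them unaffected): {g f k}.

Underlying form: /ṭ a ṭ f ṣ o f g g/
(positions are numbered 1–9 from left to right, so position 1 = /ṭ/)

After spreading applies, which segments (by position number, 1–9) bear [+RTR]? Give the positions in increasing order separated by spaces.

1 2 3 5 6

From /ṭ/ at 1 rightward: 2 /a/ → [+RTR]; 3 /ṭ/ is itself a trigger — this domain ends here.
From /ṭ/ at 1 leftward: word edge.
From /ṭ/ at 3 rightward: 4 /f/ transparent; 5 /ṣ/ is itself a trigger — this domain ends here.
From /ṭ/ at 3 leftward: 2 /a/ → [+RTR]; 1 /ṭ/ is itself a trigger — this domain ends here.
From /ṣ/ at 5 rightward: 6 /o/ → [+RTR]; 7 /f/ transparent; 8 /g/ transparent; 9 /g/ transparent; word edge.
From /ṣ/ at 5 leftward: 4 /f/ transparent; 3 /ṭ/ is itself a trigger — this domain ends here.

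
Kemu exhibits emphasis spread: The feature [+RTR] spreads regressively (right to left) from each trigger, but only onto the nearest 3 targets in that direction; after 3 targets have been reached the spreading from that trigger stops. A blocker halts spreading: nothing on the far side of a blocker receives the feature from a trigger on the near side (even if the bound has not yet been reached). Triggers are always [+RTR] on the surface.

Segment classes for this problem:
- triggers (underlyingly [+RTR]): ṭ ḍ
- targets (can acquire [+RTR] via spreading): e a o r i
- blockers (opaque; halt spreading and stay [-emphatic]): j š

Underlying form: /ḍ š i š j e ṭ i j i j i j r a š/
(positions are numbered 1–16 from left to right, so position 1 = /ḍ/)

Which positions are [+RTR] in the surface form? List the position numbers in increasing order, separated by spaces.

From /ḍ/ at 1 leftward: word edge.
From /ṭ/ at 7 leftward: 6 /e/ → [+RTR]; 5 /j/ blocks.
Targets with no active source: positions 3 8 10 12 14 15 stay [-emphatic].

1 6 7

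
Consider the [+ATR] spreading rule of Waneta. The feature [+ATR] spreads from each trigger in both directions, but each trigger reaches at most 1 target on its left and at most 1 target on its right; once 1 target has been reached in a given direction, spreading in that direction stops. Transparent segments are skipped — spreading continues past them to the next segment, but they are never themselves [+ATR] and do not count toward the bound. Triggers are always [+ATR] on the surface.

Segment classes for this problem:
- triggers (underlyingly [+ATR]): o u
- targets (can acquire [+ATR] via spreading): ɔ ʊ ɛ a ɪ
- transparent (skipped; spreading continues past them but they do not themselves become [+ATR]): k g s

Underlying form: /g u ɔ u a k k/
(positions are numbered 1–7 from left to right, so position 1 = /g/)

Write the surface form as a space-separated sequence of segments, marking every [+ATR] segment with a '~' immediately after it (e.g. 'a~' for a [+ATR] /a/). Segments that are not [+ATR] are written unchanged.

From /u/ at 2 rightward: 3 /ɔ/ → [+ATR]; bound reached.
From /u/ at 2 leftward: 1 /g/ transparent; word edge.
From /u/ at 4 rightward: 5 /a/ → [+ATR]; bound reached.
From /u/ at 4 leftward: 3 /ɔ/ → [+ATR]; bound reached.
[+ATR] positions on the surface: 2 3 4 5.

g u~ ɔ~ u~ a~ k k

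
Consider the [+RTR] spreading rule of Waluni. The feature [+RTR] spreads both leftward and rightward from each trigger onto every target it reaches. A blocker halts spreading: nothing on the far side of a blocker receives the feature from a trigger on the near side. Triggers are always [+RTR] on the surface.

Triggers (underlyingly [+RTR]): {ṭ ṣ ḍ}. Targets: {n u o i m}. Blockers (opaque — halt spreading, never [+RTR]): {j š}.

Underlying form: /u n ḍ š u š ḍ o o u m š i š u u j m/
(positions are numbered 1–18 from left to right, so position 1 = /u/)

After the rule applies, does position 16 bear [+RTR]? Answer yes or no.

From /ḍ/ at 3 rightward: 4 /š/ blocks.
From /ḍ/ at 3 leftward: 2 /n/ → [+RTR]; 1 /u/ → [+RTR]; word edge.
From /ḍ/ at 7 rightward: 8 /o/ → [+RTR]; 9 /o/ → [+RTR]; 10 /u/ → [+RTR]; 11 /m/ → [+RTR]; 12 /š/ blocks.
From /ḍ/ at 7 leftward: 6 /š/ blocks.
Targets with no active source: positions 5 13 15 16 18 stay [-emphatic].
[+RTR] positions on the surface: 1 2 3 7 8 9 10 11.

no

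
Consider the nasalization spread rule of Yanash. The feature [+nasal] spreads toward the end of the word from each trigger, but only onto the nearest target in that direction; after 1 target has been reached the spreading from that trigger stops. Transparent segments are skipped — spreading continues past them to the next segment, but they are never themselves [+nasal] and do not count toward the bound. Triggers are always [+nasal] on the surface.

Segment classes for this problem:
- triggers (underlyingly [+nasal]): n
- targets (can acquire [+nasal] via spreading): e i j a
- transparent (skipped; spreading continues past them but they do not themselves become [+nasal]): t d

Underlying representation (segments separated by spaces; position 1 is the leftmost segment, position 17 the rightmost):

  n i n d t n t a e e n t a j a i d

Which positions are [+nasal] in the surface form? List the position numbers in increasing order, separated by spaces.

1 2 3 6 8 11 13

From /n/ at 1 rightward: 2 /i/ → [+nasal]; bound reached.
From /n/ at 3 rightward: 4 /d/ transparent; 5 /t/ transparent; 6 /n/ is itself a trigger — this domain ends here.
From /n/ at 6 rightward: 7 /t/ transparent; 8 /a/ → [+nasal]; bound reached.
From /n/ at 11 rightward: 12 /t/ transparent; 13 /a/ → [+nasal]; bound reached.
Targets with no active source: positions 9 10 14 15 16 stay [-nasal].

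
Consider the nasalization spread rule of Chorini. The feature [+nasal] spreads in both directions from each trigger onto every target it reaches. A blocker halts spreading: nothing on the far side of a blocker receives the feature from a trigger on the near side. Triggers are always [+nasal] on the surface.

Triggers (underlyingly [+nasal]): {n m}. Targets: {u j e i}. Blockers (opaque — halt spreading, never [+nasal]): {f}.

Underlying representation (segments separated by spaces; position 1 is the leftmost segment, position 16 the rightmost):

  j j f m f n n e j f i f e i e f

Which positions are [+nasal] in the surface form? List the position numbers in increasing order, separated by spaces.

From /m/ at 4 rightward: 5 /f/ blocks.
From /m/ at 4 leftward: 3 /f/ blocks.
From /n/ at 6 rightward: 7 /n/ is itself a trigger — this domain ends here.
From /n/ at 6 leftward: 5 /f/ blocks.
From /n/ at 7 rightward: 8 /e/ → [+nasal]; 9 /j/ → [+nasal]; 10 /f/ blocks.
From /n/ at 7 leftward: 6 /n/ is itself a trigger — this domain ends here.
Targets with no active source: positions 1 2 11 13 14 15 stay [-nasal].

4 6 7 8 9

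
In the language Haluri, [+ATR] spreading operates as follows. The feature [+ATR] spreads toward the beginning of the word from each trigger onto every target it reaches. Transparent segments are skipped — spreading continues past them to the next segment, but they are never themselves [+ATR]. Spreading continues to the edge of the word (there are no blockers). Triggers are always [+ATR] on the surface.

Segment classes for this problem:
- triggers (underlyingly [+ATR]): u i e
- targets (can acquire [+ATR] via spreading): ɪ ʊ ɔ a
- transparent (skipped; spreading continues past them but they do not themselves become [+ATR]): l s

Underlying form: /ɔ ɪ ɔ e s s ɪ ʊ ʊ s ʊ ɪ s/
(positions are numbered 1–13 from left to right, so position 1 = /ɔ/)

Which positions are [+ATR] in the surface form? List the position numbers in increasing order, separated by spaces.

1 2 3 4

From /e/ at 4 leftward: 3 /ɔ/ → [+ATR]; 2 /ɪ/ → [+ATR]; 1 /ɔ/ → [+ATR]; word edge.
Targets with no active source: positions 7 8 9 11 12 stay [-ATR].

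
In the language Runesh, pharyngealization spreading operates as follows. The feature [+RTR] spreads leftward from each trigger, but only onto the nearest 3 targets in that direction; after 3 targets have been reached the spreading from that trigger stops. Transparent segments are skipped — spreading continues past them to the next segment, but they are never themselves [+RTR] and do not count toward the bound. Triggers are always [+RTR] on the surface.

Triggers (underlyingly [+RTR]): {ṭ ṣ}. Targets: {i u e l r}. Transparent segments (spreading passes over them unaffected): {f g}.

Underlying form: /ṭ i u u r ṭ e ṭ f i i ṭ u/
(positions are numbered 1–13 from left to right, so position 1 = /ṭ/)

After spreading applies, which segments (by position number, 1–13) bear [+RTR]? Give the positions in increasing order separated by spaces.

From /ṭ/ at 1 leftward: word edge.
From /ṭ/ at 6 leftward: 5 /r/ → [+RTR]; 4 /u/ → [+RTR]; 3 /u/ → [+RTR]; bound reached.
From /ṭ/ at 8 leftward: 7 /e/ → [+RTR]; 6 /ṭ/ is itself a trigger — this domain ends here.
From /ṭ/ at 12 leftward: 11 /i/ → [+RTR]; 10 /i/ → [+RTR]; 9 /f/ transparent; 8 /ṭ/ is itself a trigger — this domain ends here.
Targets with no active source: positions 2 13 stay [-emphatic].

1 3 4 5 6 7 8 10 11 12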